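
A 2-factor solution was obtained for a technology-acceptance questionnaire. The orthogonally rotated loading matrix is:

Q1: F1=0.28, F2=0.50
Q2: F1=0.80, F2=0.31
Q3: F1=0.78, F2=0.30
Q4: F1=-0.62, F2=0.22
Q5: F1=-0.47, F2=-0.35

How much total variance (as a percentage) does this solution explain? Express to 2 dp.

50.78%

SS loadings by factor: 1.9321, 0.6070; total = 2.5391.
Total variance with 5 standardized items is 5, so the solution explains 2.5391/5 = 0.5078 = 50.78%.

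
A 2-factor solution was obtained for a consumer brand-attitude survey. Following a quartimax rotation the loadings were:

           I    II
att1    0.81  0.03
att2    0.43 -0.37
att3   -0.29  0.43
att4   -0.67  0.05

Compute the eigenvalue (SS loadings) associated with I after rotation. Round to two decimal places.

SS loadings for I = 0.81² + 0.43² + (-0.29)² + (-0.67)² = 0.6561 + 0.1849 + 0.0841 + 0.4489 = 1.3740

1.37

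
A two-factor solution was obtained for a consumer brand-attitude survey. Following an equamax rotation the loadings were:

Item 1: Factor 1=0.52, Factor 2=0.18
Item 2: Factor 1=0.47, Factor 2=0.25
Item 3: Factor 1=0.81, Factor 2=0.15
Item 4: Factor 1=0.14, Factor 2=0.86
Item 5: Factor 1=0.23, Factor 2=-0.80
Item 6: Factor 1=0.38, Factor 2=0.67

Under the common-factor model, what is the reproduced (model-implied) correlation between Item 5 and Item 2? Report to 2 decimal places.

r̂ = Σ λ_i·λ_j across factors = (0.23)(0.47) + (-0.80)(0.25)
  = +0.1081 -0.2000 = -0.0919

-0.09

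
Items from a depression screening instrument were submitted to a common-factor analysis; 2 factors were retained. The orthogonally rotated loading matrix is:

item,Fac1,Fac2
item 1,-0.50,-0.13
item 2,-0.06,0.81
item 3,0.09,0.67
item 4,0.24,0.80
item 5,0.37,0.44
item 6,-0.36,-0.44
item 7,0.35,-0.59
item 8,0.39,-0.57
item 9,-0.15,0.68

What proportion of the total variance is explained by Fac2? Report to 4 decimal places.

SS loadings for Fac2 = (-0.13)² + 0.81² + 0.67² + 0.80² + 0.44² + (-0.44)² + (-0.59)² + (-0.57)² + 0.68² = 3.2845
Proportion of variance = 3.2845 / 9 = 0.3649.

0.3649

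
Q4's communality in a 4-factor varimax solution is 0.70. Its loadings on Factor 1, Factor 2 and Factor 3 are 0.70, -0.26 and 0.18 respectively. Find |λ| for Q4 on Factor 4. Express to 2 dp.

0.33

Under orthogonal rotation h² = Σλ², so λ_Factor 4² = h² − (0.5900) = 0.70 − 0.5900 = 0.1100.
|λ| = √0.1100 = 0.3317.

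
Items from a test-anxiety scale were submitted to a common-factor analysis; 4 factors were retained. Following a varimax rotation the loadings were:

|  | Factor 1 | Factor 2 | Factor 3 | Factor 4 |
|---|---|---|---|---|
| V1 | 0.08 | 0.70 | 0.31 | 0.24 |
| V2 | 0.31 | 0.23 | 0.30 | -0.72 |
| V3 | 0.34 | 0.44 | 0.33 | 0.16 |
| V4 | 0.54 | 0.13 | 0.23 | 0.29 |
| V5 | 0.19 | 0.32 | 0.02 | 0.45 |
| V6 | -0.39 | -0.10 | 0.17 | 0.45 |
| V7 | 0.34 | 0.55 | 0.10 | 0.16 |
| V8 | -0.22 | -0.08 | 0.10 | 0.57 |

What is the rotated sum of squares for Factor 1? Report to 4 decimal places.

SS loadings for Factor 1 = 0.08² + 0.31² + 0.34² + 0.54² + 0.19² + (-0.39)² + 0.34² + (-0.22)² = 0.0064 + 0.0961 + 0.1156 + 0.2916 + 0.0361 + 0.1521 + 0.1156 + 0.0484 = 0.8619

0.8619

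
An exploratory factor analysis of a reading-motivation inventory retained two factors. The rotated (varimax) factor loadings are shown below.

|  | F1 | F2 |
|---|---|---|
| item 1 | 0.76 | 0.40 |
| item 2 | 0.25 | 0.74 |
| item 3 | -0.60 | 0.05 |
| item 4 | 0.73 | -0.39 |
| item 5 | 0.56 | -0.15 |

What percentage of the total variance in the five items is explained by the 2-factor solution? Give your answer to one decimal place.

SS loadings by factor: 1.8466, 0.8847; total = 2.7313.
Total variance with 5 standardized items is 5, so the solution explains 2.7313/5 = 0.5463 = 54.63%.

54.6%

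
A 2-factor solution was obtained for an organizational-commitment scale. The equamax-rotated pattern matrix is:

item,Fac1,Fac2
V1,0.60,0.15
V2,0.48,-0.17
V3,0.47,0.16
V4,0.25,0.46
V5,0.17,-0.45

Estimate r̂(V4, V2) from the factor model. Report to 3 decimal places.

0.042

r̂ = Σ λ_i·λ_j across factors = (0.25)(0.48) + (0.46)(-0.17)
  = +0.1200 -0.0782 = 0.0418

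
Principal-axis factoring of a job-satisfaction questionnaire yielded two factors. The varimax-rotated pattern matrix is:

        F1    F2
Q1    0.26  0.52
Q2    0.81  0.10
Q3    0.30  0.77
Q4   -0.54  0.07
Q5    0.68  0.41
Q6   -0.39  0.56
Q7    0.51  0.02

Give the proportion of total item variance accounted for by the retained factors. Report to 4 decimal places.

SS loadings by factor: 1.9799, 1.3603; total = 3.3402.
Total variance with 7 standardized items is 7, so the solution explains 3.3402/7 = 0.4772.

0.4772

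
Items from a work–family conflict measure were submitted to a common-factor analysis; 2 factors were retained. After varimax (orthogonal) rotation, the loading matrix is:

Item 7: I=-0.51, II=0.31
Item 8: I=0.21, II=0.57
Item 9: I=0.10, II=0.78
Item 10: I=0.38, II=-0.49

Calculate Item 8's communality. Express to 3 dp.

0.369

h² = 0.21² + 0.57² = 0.0441 + 0.3249 = 0.3690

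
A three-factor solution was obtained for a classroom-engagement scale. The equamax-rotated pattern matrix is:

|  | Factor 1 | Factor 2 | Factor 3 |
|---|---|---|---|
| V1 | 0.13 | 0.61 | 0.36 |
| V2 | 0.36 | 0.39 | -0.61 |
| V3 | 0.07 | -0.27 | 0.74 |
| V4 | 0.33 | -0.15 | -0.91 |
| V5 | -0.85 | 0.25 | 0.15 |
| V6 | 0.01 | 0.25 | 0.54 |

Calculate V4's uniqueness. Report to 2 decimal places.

h² = 0.33² + (-0.15)² + (-0.91)² = 0.1089 + 0.0225 + 0.8281 = 0.9595
Uniqueness u² = 1 − h² = 1 − 0.9595 = 0.0405

0.04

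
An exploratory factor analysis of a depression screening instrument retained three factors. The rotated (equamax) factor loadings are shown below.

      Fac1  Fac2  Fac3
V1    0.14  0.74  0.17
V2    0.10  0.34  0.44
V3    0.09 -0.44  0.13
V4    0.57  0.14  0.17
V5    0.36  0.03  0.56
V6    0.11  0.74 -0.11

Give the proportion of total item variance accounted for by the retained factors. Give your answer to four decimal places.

SS loadings by factor: 0.5043, 1.4249, 0.5940; total = 2.5232.
Total variance with 6 standardized items is 6, so the solution explains 2.5232/6 = 0.4205.

0.4205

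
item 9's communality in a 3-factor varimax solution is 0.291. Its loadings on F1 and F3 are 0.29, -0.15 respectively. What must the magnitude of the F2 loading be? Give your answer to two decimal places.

0.43

Under orthogonal rotation h² = Σλ², so λ_F2² = h² − (0.1066) = 0.291 − 0.1066 = 0.1844.
|λ| = √0.1844 = 0.4294.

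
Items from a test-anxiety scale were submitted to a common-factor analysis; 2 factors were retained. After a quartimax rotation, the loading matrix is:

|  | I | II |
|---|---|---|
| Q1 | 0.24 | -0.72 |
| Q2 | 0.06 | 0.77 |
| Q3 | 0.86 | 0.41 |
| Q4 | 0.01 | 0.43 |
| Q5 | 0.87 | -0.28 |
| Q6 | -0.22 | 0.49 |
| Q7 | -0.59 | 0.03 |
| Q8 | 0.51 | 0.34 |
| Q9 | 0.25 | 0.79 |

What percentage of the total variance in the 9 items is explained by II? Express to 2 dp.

SS loadings for II = (-0.72)² + 0.77² + 0.41² + 0.43² + (-0.28)² + 0.49² + 0.03² + 0.34² + 0.79² = 2.5234
With 9 standardized items, total variance = 9. Proportion = 2.5234/9 = 0.2804 → 28.04%.

28.04%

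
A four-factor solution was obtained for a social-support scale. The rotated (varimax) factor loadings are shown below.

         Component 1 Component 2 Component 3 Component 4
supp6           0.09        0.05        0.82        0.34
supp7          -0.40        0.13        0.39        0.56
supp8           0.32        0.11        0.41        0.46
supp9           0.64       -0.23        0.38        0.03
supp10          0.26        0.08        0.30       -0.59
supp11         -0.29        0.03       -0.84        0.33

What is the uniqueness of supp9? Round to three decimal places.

0.392

h² = 0.64² + (-0.23)² + 0.38² + 0.03² = 0.4096 + 0.0529 + 0.1444 + 0.0009 = 0.6078
Uniqueness u² = 1 − h² = 1 − 0.6078 = 0.3922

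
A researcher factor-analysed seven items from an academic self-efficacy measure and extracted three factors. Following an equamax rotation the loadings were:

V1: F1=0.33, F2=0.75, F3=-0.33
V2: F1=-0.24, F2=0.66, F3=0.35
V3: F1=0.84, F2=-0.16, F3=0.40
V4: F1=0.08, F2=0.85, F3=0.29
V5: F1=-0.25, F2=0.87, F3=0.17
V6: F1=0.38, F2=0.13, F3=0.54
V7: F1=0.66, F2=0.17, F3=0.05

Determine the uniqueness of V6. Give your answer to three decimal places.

h² = 0.38² + 0.13² + 0.54² = 0.1444 + 0.0169 + 0.2916 = 0.4529
Uniqueness u² = 1 − h² = 1 − 0.4529 = 0.5471

0.547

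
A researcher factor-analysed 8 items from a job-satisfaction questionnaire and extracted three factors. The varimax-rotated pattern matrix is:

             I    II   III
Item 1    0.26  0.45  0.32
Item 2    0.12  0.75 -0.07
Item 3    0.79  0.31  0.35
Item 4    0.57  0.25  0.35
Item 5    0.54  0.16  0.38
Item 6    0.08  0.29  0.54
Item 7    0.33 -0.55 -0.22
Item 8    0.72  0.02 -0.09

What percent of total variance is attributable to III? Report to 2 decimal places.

SS loadings for III = 0.32² + (-0.07)² + 0.35² + 0.35² + 0.38² + 0.54² + (-0.22)² + (-0.09)² = 0.8448
With 8 standardized items, total variance = 8. Proportion = 0.8448/8 = 0.1056 → 10.56%.

10.56%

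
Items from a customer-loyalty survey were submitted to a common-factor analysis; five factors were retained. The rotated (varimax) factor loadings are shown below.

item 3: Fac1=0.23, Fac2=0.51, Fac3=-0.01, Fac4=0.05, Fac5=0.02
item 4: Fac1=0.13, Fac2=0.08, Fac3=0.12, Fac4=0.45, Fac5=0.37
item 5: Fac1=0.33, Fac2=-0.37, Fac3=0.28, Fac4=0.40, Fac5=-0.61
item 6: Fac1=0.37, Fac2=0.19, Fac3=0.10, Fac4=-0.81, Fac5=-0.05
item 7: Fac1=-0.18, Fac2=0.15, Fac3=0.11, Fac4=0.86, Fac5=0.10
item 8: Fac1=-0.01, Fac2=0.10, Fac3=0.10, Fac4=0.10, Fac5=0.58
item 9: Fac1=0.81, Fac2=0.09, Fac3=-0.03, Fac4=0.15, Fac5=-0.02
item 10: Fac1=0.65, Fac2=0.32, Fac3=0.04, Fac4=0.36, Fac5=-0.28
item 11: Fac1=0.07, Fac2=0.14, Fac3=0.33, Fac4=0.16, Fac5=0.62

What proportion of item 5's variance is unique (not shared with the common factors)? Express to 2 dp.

0.14

h² = 0.33² + (-0.37)² + 0.28² + 0.40² + (-0.61)² = 0.1089 + 0.1369 + 0.0784 + 0.1600 + 0.3721 = 0.8563
Uniqueness u² = 1 − h² = 1 − 0.8563 = 0.1437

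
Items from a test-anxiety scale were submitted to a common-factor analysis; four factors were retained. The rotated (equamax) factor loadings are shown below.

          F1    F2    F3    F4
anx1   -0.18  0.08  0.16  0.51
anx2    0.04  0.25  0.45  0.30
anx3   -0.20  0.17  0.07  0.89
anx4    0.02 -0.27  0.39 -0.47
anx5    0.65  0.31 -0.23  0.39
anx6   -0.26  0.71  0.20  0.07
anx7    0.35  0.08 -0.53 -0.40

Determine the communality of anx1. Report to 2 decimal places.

h² = (-0.18)² + 0.08² + 0.16² + 0.51² = 0.0324 + 0.0064 + 0.0256 + 0.2601 = 0.3245

0.32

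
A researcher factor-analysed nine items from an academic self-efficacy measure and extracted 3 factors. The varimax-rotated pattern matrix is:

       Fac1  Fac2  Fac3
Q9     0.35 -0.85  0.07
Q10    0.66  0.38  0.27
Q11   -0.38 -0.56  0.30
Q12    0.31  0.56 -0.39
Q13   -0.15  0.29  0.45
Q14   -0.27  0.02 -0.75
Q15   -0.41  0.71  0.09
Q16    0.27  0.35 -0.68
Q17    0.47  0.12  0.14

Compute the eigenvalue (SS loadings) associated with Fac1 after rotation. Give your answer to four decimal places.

1.3559

SS loadings for Fac1 = 0.35² + 0.66² + (-0.38)² + 0.31² + (-0.15)² + (-0.27)² + (-0.41)² + 0.27² + 0.47² = 0.1225 + 0.4356 + 0.1444 + 0.0961 + 0.0225 + 0.0729 + 0.1681 + 0.0729 + 0.2209 = 1.3559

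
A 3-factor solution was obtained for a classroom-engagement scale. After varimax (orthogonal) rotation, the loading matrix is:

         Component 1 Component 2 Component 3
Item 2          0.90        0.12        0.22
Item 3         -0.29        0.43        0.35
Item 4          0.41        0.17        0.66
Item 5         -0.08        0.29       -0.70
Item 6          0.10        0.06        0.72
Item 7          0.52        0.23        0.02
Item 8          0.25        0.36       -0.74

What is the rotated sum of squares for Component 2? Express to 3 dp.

0.498

SS loadings for Component 2 = 0.12² + 0.43² + 0.17² + 0.29² + 0.06² + 0.23² + 0.36² = 0.0144 + 0.1849 + 0.0289 + 0.0841 + 0.0036 + 0.0529 + 0.1296 = 0.4984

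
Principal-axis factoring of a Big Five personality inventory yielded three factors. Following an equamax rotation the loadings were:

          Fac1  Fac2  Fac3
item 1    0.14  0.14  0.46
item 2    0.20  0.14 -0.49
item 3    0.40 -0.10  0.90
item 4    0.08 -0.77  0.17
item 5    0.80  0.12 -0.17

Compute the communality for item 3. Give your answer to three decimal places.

h² = 0.40² + (-0.10)² + 0.90² = 0.1600 + 0.0100 + 0.8100 = 0.9800

0.980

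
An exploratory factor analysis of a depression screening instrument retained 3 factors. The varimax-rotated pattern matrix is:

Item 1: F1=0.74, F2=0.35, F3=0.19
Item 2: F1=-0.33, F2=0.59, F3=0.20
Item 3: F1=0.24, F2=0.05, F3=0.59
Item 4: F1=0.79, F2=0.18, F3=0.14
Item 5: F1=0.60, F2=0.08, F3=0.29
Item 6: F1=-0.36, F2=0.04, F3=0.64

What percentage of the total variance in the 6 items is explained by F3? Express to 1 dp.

SS loadings for F3 = 0.19² + 0.20² + 0.59² + 0.14² + 0.29² + 0.64² = 0.9375
With 6 standardized items, total variance = 6. Proportion = 0.9375/6 = 0.1562 → 15.62%.

15.6%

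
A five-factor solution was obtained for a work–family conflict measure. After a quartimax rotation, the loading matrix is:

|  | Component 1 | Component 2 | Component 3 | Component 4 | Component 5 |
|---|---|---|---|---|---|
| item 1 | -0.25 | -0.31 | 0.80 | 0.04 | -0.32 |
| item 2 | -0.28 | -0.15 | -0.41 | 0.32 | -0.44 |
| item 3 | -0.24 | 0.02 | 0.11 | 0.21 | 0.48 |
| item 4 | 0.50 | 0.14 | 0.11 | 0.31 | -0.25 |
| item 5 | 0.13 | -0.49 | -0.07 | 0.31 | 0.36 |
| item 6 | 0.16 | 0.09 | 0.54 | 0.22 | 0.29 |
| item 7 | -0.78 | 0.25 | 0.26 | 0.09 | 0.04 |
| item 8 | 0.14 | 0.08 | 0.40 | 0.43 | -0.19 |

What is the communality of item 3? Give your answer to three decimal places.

h² = (-0.24)² + 0.02² + 0.11² + 0.21² + 0.48² = 0.0576 + 0.0004 + 0.0121 + 0.0441 + 0.2304 = 0.3446

0.345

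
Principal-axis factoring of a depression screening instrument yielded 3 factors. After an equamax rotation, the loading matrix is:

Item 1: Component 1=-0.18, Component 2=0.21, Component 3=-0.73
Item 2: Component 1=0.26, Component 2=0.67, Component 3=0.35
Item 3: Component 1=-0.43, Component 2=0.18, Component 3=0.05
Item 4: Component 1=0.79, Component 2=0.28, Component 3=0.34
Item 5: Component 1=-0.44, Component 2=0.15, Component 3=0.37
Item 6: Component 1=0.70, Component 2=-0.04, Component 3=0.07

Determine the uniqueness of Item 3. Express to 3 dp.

0.780

h² = (-0.43)² + 0.18² + 0.05² = 0.1849 + 0.0324 + 0.0025 = 0.2198
Uniqueness u² = 1 − h² = 1 − 0.2198 = 0.7802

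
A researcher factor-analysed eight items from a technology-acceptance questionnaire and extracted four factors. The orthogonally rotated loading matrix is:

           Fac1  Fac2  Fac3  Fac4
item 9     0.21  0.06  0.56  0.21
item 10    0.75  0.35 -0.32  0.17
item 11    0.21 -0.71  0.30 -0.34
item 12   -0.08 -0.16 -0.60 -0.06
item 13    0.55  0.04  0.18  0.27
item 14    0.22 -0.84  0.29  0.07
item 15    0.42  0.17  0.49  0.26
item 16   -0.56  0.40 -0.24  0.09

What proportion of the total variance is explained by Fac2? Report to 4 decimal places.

SS loadings for Fac2 = 0.06² + 0.35² + (-0.71)² + (-0.16)² + 0.04² + (-0.84)² + 0.17² + 0.40² = 1.5519
Proportion of variance = 1.5519 / 8 = 0.1940.

0.1940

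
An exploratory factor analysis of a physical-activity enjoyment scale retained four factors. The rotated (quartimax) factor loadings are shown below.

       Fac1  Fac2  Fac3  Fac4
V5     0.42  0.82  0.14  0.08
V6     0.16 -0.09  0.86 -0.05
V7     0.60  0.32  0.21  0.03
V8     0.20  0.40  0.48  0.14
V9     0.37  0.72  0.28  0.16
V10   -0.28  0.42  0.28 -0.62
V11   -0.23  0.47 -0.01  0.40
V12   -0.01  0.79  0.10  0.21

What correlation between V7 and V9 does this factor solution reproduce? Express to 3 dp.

0.516

r̂ = Σ λ_i·λ_j across factors = (0.60)(0.37) + (0.32)(0.72) + (0.21)(0.28) + (0.03)(0.16)
  = +0.2220 +0.2304 +0.0588 +0.0048 = 0.5160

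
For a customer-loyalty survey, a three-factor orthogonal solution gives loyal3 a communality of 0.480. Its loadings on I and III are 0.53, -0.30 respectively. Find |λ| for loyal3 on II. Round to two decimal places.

Under orthogonal rotation h² = Σλ², so λ_II² = h² − (0.3709) = 0.480 − 0.3709 = 0.1091.
|λ| = √0.1091 = 0.3303.

0.33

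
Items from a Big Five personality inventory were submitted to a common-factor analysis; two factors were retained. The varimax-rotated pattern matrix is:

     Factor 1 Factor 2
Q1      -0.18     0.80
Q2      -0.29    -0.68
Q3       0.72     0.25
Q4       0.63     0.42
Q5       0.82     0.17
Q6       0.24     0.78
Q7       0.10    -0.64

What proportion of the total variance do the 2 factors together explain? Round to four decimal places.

0.5943

SS loadings by factor: 1.7718, 2.3882; total = 4.1600.
Total variance with 7 standardized items is 7, so the solution explains 4.1600/7 = 0.5943.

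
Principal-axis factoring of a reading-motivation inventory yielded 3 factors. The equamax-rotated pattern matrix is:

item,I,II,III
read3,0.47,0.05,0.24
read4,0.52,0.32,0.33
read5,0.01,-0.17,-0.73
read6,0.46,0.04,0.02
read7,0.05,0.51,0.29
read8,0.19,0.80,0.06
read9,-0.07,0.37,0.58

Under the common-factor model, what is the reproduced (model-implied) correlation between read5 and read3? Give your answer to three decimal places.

r̂ = Σ λ_i·λ_j across factors = (0.01)(0.47) + (-0.17)(0.05) + (-0.73)(0.24)
  = +0.0047 -0.0085 -0.1752 = -0.1790

-0.179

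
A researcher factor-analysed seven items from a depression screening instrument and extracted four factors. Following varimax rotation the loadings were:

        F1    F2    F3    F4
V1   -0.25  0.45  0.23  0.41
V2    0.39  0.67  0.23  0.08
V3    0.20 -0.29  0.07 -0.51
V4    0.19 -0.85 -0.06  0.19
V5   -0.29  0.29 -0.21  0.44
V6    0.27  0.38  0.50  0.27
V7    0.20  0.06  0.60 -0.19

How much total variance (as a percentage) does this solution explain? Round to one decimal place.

53.1%

SS loadings by factor: 0.4877, 1.6901, 0.7684, 0.7733; total = 3.7195.
Total variance with 7 standardized items is 7, so the solution explains 3.7195/7 = 0.5314 = 53.14%.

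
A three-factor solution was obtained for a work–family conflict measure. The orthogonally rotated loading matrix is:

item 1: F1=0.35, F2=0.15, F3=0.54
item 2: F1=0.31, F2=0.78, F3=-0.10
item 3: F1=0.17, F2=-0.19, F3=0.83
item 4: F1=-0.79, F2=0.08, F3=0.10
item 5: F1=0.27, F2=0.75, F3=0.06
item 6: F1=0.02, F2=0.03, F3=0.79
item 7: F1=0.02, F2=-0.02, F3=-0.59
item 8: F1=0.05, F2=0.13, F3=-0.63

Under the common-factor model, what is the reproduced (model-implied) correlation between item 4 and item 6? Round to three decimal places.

r̂ = Σ λ_i·λ_j across factors = (-0.79)(0.02) + (0.08)(0.03) + (0.10)(0.79)
  = -0.0158 +0.0024 +0.0790 = 0.0656

0.066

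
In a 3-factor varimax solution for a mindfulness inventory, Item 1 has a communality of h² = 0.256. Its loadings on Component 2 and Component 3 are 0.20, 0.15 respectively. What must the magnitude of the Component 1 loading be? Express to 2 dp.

0.44

Under orthogonal rotation h² = Σλ², so λ_Component 1² = h² − (0.0625) = 0.256 − 0.0625 = 0.1935.
|λ| = √0.1935 = 0.4399.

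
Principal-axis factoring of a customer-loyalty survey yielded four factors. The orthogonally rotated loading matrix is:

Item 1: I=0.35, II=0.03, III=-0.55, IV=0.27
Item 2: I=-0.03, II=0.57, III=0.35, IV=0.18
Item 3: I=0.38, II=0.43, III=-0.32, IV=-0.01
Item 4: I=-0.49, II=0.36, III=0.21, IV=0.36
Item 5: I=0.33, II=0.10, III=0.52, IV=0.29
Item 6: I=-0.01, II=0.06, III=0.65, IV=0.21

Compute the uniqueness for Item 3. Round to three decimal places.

0.568

h² = 0.38² + 0.43² + (-0.32)² + (-0.01)² = 0.1444 + 0.1849 + 0.1024 + 0.0001 = 0.4318
Uniqueness u² = 1 − h² = 1 − 0.4318 = 0.5682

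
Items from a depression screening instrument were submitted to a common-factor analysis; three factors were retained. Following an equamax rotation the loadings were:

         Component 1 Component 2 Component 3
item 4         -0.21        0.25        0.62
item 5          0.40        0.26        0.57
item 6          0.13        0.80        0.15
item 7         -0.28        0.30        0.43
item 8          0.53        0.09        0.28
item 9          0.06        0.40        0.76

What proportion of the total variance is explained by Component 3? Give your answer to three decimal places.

SS loadings for Component 3 = 0.62² + 0.57² + 0.15² + 0.43² + 0.28² + 0.76² = 1.5727
Proportion of variance = 1.5727 / 6 = 0.2621.

0.262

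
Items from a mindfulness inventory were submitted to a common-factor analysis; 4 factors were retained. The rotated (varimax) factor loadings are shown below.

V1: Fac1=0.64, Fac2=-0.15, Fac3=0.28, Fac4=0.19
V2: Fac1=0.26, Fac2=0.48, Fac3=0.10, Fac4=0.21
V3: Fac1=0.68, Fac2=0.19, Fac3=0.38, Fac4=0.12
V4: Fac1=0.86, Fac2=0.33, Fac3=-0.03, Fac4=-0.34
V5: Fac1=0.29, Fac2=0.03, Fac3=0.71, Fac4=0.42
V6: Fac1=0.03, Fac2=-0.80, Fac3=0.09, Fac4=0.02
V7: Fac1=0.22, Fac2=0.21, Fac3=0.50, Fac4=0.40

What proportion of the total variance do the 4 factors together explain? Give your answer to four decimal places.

Communalities: 0.5466, 0.3521, 0.6573, 0.9650, 0.7655, 0.6494, 0.5025; Σh² = 4.4384.
Total variance with 7 standardized items is 7, so the solution explains 4.4384/7 = 0.6341.

0.6341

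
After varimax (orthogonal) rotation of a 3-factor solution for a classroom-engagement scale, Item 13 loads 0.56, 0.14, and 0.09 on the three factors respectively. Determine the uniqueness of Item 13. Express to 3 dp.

0.659

h² = 0.56² + 0.14² + 0.09² = 0.3136 + 0.0196 + 0.0081 = 0.3413
Uniqueness u² = 1 − h² = 1 − 0.3413 = 0.6587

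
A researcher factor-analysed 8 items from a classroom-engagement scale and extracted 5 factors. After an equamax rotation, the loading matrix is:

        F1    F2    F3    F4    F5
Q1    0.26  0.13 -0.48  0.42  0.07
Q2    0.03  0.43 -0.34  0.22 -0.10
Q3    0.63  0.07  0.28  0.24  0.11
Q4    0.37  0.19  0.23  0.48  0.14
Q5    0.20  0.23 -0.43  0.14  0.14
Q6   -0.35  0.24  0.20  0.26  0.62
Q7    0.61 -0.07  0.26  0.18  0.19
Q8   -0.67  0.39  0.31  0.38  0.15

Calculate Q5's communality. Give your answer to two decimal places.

0.32

h² = 0.20² + 0.23² + (-0.43)² + 0.14² + 0.14² = 0.0400 + 0.0529 + 0.1849 + 0.0196 + 0.0196 = 0.3170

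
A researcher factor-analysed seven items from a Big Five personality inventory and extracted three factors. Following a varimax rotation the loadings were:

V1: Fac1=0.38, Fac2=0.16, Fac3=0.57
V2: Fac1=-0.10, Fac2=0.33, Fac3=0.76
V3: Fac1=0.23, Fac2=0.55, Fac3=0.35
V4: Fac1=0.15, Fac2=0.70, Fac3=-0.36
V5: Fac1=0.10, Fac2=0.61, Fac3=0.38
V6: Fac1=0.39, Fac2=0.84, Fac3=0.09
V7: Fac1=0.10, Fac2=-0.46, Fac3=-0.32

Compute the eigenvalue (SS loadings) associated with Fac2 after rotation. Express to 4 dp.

2.2163

SS loadings for Fac2 = 0.16² + 0.33² + 0.55² + 0.70² + 0.61² + 0.84² + (-0.46)² = 0.0256 + 0.1089 + 0.3025 + 0.4900 + 0.3721 + 0.7056 + 0.2116 = 2.2163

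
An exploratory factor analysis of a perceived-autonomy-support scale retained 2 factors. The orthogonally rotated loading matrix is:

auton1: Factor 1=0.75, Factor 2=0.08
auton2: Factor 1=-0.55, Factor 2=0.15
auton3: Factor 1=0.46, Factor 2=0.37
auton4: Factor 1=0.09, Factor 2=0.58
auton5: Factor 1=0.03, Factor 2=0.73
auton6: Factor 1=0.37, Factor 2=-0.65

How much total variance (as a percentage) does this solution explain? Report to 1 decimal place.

SS loadings by factor: 1.2225, 1.4576; total = 2.6801.
Total variance with 6 standardized items is 6, so the solution explains 2.6801/6 = 0.4467 = 44.67%.

44.7%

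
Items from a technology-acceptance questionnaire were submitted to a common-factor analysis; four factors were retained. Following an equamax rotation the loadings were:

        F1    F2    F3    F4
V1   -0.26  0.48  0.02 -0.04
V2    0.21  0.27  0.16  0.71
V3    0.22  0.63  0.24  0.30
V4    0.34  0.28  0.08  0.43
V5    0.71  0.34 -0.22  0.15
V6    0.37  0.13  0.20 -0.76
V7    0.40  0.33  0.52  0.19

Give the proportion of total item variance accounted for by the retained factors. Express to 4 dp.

Communalities: 0.3000, 0.6467, 0.5929, 0.3853, 0.6906, 0.7714, 0.5754; Σh² = 3.9623.
Total variance with 7 standardized items is 7, so the solution explains 3.9623/7 = 0.5660.

0.5660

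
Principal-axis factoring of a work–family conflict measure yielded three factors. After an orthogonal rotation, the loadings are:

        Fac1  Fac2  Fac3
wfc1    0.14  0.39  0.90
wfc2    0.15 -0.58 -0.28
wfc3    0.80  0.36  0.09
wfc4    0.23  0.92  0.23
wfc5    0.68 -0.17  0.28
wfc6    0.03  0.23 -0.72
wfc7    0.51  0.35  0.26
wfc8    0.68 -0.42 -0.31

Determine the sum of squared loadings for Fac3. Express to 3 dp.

1.710

SS loadings for Fac3 = 0.90² + (-0.28)² + 0.09² + 0.23² + 0.28² + (-0.72)² + 0.26² + (-0.31)² = 0.8100 + 0.0784 + 0.0081 + 0.0529 + 0.0784 + 0.5184 + 0.0676 + 0.0961 = 1.7099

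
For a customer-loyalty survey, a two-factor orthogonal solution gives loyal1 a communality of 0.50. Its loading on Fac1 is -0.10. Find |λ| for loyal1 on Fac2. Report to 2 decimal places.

0.70

Under orthogonal rotation h² = Σλ², so λ_Fac2² = h² − (0.0100) = 0.50 − 0.0100 = 0.4900.
|λ| = √0.4900 = 0.7000.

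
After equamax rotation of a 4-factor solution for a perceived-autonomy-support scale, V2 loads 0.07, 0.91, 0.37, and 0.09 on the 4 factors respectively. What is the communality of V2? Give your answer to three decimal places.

h² = 0.07² + 0.91² + 0.37² + 0.09² = 0.0049 + 0.8281 + 0.1369 + 0.0081 = 0.9780

0.978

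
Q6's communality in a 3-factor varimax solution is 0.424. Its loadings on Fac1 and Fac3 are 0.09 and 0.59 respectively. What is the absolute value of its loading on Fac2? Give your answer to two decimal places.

0.26

Under orthogonal rotation h² = Σλ², so λ_Fac2² = h² − (0.3562) = 0.424 − 0.3562 = 0.0678.
|λ| = √0.0678 = 0.2604.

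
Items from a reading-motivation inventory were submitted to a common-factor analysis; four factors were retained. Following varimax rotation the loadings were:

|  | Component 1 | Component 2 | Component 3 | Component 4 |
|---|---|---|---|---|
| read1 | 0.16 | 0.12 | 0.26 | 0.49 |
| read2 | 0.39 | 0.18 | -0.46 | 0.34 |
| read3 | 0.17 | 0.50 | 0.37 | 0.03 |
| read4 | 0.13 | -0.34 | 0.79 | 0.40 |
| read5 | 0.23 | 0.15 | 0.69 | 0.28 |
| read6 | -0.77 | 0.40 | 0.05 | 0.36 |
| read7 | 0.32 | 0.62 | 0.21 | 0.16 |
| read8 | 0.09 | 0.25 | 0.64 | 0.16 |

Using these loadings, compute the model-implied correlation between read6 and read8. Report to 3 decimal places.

r̂ = Σ λ_i·λ_j across factors = (-0.77)(0.09) + (0.40)(0.25) + (0.05)(0.64) + (0.36)(0.16)
  = -0.0693 +0.1000 +0.0320 +0.0576 = 0.1203

0.120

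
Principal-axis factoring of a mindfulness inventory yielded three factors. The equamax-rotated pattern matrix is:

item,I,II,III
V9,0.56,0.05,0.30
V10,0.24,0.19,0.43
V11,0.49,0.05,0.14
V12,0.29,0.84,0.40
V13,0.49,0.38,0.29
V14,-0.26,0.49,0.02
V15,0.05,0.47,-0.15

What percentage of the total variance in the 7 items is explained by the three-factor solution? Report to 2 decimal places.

Communalities: 0.4061, 0.2786, 0.2622, 0.9497, 0.4686, 0.3081, 0.2459; Σh² = 2.9192.
Total variance with 7 standardized items is 7, so the solution explains 2.9192/7 = 0.4170 = 41.70%.

41.70%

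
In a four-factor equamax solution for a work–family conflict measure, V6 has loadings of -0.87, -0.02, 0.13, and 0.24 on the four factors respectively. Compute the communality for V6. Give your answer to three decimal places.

h² = (-0.87)² + (-0.02)² + 0.13² + 0.24² = 0.7569 + 0.0004 + 0.0169 + 0.0576 = 0.8318

0.832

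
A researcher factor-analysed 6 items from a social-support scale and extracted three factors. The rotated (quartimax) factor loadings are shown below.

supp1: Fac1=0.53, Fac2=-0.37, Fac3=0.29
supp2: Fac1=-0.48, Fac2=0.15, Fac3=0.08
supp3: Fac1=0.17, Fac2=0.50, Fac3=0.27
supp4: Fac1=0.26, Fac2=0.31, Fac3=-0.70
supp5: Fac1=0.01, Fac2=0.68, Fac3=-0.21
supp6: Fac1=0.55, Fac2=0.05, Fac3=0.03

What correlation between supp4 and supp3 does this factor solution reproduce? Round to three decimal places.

r̂ = Σ λ_i·λ_j across factors = (0.26)(0.17) + (0.31)(0.50) + (-0.70)(0.27)
  = +0.0442 +0.1550 -0.1890 = 0.0102

0.010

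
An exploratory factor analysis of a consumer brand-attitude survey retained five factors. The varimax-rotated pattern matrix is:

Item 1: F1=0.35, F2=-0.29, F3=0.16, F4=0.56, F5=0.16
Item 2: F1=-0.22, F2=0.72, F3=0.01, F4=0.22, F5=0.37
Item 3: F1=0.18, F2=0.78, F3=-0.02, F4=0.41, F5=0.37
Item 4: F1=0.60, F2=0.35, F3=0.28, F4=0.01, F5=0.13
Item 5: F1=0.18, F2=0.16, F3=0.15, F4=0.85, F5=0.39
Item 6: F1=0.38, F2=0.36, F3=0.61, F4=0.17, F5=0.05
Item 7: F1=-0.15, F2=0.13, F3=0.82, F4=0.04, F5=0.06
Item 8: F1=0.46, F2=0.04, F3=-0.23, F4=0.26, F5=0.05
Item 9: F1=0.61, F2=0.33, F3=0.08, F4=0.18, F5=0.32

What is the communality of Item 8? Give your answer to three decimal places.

0.336

h² = 0.46² + 0.04² + (-0.23)² + 0.26² + 0.05² = 0.2116 + 0.0016 + 0.0529 + 0.0676 + 0.0025 = 0.3362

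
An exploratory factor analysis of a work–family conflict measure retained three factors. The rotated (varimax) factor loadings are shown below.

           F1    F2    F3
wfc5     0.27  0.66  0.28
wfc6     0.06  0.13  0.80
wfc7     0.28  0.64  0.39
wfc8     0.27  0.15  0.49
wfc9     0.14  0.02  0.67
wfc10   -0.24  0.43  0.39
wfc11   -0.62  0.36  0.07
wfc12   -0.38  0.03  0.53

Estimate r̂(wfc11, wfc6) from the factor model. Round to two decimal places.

0.07

r̂ = Σ λ_i·λ_j across factors = (-0.62)(0.06) + (0.36)(0.13) + (0.07)(0.80)
  = -0.0372 +0.0468 +0.0560 = 0.0656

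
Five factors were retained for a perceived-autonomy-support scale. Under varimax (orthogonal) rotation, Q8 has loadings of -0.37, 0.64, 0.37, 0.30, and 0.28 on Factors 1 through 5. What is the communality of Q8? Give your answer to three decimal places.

h² = (-0.37)² + 0.64² + 0.37² + 0.30² + 0.28² = 0.1369 + 0.4096 + 0.1369 + 0.0900 + 0.0784 = 0.8518

0.852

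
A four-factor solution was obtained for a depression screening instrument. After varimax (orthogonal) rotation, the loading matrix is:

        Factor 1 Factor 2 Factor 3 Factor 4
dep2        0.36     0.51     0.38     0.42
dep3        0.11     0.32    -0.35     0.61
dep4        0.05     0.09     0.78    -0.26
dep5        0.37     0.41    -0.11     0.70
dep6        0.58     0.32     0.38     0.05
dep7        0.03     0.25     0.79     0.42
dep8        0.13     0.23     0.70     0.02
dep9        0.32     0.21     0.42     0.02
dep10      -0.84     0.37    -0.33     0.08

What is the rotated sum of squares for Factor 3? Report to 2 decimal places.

SS loadings for Factor 3 = 0.38² + (-0.35)² + 0.78² + (-0.11)² + 0.38² + 0.79² + 0.70² + 0.42² + (-0.33)² = 0.1444 + 0.1225 + 0.6084 + 0.0121 + 0.1444 + 0.6241 + 0.4900 + 0.1764 + 0.1089 = 2.4312

2.43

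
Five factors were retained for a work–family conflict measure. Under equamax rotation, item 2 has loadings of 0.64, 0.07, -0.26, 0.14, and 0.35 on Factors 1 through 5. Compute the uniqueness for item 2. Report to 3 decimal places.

h² = 0.64² + 0.07² + (-0.26)² + 0.14² + 0.35² = 0.4096 + 0.0049 + 0.0676 + 0.0196 + 0.1225 = 0.6242
Uniqueness u² = 1 − h² = 1 − 0.6242 = 0.3758

0.376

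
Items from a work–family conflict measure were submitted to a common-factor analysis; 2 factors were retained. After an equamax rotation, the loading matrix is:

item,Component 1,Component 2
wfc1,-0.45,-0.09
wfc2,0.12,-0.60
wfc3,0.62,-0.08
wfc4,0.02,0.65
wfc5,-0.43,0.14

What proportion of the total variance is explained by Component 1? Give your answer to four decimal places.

SS loadings for Component 1 = (-0.45)² + 0.12² + 0.62² + 0.02² + (-0.43)² = 0.7866
Proportion of variance = 0.7866 / 5 = 0.1573.

0.1573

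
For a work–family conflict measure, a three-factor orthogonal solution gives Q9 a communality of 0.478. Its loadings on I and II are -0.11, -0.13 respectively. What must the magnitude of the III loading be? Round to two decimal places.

Under orthogonal rotation h² = Σλ², so λ_III² = h² − (0.0290) = 0.478 − 0.0290 = 0.4490.
|λ| = √0.4490 = 0.6701.

0.67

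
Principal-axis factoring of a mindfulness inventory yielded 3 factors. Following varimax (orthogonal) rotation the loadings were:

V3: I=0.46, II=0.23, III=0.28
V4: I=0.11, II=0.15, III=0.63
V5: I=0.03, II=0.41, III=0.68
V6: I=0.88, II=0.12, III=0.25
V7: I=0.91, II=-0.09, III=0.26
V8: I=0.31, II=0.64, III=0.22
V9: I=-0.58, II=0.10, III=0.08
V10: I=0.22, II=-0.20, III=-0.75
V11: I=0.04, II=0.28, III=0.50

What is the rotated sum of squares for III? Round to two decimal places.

SS loadings for III = 0.28² + 0.63² + 0.68² + 0.25² + 0.26² + 0.22² + 0.08² + (-0.75)² + 0.50² = 0.0784 + 0.3969 + 0.4624 + 0.0625 + 0.0676 + 0.0484 + 0.0064 + 0.5625 + 0.2500 = 1.9351

1.94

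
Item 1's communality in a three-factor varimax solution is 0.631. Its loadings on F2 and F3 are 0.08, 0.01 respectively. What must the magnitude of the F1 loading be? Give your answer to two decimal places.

0.79

Under orthogonal rotation h² = Σλ², so λ_F1² = h² − (0.0065) = 0.631 − 0.0065 = 0.6245.
|λ| = √0.6245 = 0.7903.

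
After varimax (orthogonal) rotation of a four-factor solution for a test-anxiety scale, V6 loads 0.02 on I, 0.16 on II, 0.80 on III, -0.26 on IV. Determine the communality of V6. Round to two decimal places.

h² = 0.02² + 0.16² + 0.80² + (-0.26)² = 0.0004 + 0.0256 + 0.6400 + 0.0676 = 0.7336

0.73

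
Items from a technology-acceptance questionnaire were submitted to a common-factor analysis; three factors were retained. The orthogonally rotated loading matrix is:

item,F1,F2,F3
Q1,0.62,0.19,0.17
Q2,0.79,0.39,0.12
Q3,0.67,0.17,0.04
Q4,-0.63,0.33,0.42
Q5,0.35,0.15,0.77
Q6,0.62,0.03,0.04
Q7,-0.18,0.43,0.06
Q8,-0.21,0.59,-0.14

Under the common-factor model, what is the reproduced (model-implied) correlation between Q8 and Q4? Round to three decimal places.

0.268

r̂ = Σ λ_i·λ_j across factors = (-0.21)(-0.63) + (0.59)(0.33) + (-0.14)(0.42)
  = +0.1323 +0.1947 -0.0588 = 0.2682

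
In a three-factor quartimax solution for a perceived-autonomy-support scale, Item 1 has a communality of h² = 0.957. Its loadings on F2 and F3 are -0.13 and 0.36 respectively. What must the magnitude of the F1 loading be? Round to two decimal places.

0.90

Under orthogonal rotation h² = Σλ², so λ_F1² = h² − (0.1465) = 0.957 − 0.1465 = 0.8105.
|λ| = √0.8105 = 0.9003.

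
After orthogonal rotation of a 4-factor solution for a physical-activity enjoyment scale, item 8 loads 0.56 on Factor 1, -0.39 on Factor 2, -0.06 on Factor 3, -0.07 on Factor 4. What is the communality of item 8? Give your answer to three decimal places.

0.474

h² = 0.56² + (-0.39)² + (-0.06)² + (-0.07)² = 0.3136 + 0.1521 + 0.0036 + 0.0049 = 0.4742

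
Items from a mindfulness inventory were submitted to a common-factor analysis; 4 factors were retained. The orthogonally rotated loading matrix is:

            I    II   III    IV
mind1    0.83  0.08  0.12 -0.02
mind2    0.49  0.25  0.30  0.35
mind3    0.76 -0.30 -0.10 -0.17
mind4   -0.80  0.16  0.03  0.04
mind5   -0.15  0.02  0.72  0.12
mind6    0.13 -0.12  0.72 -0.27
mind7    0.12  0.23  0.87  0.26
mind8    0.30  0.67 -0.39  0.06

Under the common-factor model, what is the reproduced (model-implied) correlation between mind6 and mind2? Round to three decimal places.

r̂ = Σ λ_i·λ_j across factors = (0.13)(0.49) + (-0.12)(0.25) + (0.72)(0.30) + (-0.27)(0.35)
  = +0.0637 -0.0300 +0.2160 -0.0945 = 0.1552

0.155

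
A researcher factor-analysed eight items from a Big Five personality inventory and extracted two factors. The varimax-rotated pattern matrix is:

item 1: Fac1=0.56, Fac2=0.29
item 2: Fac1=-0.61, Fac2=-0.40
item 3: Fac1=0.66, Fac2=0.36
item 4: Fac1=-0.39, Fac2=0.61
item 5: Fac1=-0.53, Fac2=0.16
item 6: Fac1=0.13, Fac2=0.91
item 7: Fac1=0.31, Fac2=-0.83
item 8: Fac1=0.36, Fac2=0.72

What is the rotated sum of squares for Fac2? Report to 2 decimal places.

2.81

SS loadings for Fac2 = 0.29² + (-0.40)² + 0.36² + 0.61² + 0.16² + 0.91² + (-0.83)² + 0.72² = 0.0841 + 0.1600 + 0.1296 + 0.3721 + 0.0256 + 0.8281 + 0.6889 + 0.5184 = 2.8068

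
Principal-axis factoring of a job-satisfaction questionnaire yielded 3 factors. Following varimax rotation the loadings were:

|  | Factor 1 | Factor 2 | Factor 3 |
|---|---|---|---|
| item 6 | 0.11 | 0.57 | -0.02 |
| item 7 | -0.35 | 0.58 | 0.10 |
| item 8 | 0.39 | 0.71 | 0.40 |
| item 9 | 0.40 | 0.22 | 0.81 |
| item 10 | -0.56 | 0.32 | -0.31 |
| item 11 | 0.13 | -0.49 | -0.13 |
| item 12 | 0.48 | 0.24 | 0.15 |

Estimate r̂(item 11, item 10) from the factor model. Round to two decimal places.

r̂ = Σ λ_i·λ_j across factors = (0.13)(-0.56) + (-0.49)(0.32) + (-0.13)(-0.31)
  = -0.0728 -0.1568 +0.0403 = -0.1893

-0.19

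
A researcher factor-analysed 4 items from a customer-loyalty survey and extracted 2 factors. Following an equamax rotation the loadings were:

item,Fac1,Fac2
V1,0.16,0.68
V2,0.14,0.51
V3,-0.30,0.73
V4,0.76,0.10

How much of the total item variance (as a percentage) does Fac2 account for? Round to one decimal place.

31.6%

SS loadings for Fac2 = 0.68² + 0.51² + 0.73² + 0.10² = 1.2654
With 4 standardized items, total variance = 4. Proportion = 1.2654/4 = 0.3164 → 31.64%.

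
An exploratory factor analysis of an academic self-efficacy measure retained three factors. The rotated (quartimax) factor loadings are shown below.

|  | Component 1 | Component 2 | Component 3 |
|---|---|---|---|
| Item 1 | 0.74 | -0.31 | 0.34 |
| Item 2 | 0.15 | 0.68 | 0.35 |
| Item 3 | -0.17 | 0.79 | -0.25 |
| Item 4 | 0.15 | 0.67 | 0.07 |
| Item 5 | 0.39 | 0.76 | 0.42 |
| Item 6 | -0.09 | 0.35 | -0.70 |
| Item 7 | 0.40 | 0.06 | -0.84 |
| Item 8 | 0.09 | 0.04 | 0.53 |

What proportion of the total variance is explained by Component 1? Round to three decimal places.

SS loadings for Component 1 = 0.74² + 0.15² + (-0.17)² + 0.15² + 0.39² + (-0.09)² + 0.40² + 0.09² = 0.9498
Proportion of variance = 0.9498 / 8 = 0.1187.

0.119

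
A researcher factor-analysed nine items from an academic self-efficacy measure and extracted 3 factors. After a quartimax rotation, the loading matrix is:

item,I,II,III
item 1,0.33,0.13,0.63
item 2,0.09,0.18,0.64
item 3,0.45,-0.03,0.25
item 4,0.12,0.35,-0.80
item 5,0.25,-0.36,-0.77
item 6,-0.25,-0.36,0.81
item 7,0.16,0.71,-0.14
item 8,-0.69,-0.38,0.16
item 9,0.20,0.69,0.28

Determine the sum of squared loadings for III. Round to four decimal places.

SS loadings for III = 0.63² + 0.64² + 0.25² + (-0.80)² + (-0.77)² + 0.81² + (-0.14)² + 0.16² + 0.28² = 0.3969 + 0.4096 + 0.0625 + 0.6400 + 0.5929 + 0.6561 + 0.0196 + 0.0256 + 0.0784 = 2.8816

2.8816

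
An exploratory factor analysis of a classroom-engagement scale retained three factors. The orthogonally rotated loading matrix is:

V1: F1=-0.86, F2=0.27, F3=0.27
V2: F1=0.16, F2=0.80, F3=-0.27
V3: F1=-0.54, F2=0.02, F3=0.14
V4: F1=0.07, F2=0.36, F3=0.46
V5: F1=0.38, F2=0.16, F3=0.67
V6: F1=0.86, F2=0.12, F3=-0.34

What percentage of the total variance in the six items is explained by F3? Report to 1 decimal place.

SS loadings for F3 = 0.27² + (-0.27)² + 0.14² + 0.46² + 0.67² + (-0.34)² = 0.9415
With 6 standardized items, total variance = 6. Proportion = 0.9415/6 = 0.1569 → 15.69%.

15.7%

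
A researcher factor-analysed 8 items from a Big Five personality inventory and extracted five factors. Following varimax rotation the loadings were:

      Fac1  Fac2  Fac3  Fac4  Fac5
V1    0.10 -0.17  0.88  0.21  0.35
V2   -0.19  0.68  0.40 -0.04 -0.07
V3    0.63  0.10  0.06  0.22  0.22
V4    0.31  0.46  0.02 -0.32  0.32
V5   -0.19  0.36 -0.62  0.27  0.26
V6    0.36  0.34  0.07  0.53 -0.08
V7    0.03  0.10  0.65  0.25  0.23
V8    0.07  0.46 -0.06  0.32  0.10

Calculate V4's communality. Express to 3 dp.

h² = 0.31² + 0.46² + 0.02² + (-0.32)² + 0.32² = 0.0961 + 0.2116 + 0.0004 + 0.1024 + 0.1024 = 0.5129

0.513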